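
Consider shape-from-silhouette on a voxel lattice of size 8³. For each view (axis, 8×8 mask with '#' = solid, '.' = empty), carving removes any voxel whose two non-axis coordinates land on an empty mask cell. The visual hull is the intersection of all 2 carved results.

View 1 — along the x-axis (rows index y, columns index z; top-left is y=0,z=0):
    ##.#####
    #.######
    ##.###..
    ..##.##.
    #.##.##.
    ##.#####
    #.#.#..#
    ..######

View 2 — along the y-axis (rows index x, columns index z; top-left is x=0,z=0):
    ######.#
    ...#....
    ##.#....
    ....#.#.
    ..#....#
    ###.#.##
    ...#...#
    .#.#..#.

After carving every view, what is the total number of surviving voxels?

voxel count = 143

initial block: 8^3 = 512
[1] x-view keeps 45 columns → grid now 360
[2] y-view keeps 26 columns → grid now 143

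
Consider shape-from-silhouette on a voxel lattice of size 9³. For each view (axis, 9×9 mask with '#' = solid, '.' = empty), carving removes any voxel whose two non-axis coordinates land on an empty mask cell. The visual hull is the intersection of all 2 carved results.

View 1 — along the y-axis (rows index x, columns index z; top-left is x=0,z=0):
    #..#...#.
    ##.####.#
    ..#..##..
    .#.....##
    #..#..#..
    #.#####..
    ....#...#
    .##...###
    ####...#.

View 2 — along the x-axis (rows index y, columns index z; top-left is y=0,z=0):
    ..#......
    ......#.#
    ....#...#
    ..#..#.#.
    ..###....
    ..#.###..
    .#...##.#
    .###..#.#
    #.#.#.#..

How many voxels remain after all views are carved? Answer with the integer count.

full grid |V| = 729
[1] y-view keeps 37 columns → grid now 333
[2] x-view keeps 28 columns → grid now 113

voxel count = 113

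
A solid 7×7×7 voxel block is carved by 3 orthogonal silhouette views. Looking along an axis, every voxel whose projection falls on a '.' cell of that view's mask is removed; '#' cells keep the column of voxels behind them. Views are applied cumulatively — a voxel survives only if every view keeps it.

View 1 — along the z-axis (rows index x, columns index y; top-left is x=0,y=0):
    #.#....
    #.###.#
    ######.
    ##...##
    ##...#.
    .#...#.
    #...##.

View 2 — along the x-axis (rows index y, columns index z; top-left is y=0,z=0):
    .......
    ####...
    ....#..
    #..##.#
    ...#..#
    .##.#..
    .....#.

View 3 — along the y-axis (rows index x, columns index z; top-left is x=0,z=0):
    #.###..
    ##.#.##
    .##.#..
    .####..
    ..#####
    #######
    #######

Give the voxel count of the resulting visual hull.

|visual hull| = 36

start: 7×7×7 = 343 voxels
carve view 1 (along z, XY-mask fill 25/49): 175 voxels remain
carve view 2 (along x, YZ-mask fill 15/49): 50 voxels remain
carve view 3 (along y, XZ-mask fill 35/49): 36 voxels remain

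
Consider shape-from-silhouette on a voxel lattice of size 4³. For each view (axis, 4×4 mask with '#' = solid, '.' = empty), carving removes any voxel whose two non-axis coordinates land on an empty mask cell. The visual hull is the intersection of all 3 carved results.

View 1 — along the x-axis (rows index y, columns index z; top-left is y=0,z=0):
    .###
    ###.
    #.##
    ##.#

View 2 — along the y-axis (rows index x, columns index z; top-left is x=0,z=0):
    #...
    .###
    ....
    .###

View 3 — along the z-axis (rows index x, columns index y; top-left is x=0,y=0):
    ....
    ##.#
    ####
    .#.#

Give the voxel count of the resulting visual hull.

initial block: 4^3 = 64
  1. axis=0 (YZ plane), |mask|=12  ⇒  voxels=48
  2. axis=1 (XZ plane), |mask|=7  ⇒  voxels=21
  3. axis=2 (XY plane), |mask|=9  ⇒  voxels=11

|visual hull| = 11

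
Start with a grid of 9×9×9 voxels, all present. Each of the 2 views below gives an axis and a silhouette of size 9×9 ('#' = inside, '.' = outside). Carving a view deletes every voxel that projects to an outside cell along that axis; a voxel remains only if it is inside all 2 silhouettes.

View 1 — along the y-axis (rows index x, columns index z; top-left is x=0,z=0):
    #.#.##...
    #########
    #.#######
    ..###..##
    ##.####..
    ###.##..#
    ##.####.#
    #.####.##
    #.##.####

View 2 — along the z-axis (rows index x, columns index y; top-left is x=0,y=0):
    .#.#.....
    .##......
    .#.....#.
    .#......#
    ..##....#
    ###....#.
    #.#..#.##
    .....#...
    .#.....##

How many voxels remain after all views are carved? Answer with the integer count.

remaining voxels: 157

full grid |V| = 729
carve view 1 (along y, XZ-mask fill 59/81): 531 voxels remain
carve view 2 (along z, XY-mask fill 24/81): 157 voxels remain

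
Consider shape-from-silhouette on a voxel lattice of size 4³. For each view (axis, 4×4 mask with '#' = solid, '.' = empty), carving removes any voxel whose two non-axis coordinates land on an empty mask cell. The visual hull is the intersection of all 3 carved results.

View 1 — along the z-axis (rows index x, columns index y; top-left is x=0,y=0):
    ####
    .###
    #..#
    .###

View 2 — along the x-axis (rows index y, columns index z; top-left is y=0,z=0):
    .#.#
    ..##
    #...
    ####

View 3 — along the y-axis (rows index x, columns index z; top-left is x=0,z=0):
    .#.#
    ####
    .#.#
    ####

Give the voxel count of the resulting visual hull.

initial block: 4^3 = 64
V1 z: intersect with XY mask (12 set) -- 48 left
V2 x: intersect with YZ mask (9 set) -- 29 left
V3 y: intersect with XZ mask (12 set) -- 23 left

23 voxels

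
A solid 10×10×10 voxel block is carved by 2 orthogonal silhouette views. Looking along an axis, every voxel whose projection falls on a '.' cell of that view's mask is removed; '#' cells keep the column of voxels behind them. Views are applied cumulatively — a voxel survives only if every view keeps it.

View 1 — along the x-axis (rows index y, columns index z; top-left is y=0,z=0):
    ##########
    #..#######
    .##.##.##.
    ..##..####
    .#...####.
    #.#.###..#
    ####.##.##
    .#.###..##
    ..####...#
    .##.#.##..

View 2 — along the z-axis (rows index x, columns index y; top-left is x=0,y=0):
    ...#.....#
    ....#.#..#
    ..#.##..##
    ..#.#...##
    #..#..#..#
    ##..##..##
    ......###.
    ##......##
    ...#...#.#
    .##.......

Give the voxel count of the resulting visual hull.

remaining voxels: 223

start: 10×10×10 = 1000 voxels
[1] x-view keeps 65 columns → grid now 650
[2] z-view keeps 36 columns → grid now 223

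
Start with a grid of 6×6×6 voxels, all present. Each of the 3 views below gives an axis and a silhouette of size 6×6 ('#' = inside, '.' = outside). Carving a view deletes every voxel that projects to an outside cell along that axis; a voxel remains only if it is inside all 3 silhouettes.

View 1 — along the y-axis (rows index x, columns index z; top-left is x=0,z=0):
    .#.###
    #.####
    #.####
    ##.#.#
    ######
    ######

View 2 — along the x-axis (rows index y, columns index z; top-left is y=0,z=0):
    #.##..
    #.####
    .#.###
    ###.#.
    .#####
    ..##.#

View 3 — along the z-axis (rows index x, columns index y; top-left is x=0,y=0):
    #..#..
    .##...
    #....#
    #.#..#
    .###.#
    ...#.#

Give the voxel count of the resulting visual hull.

initial block: 6^3 = 216
carve view 1 (along y, XZ-mask fill 30/36): 180 voxels remain
carve view 2 (along x, YZ-mask fill 24/36): 121 voxels remain
carve view 3 (along z, XY-mask fill 15/36): 47 voxels remain

voxel count = 47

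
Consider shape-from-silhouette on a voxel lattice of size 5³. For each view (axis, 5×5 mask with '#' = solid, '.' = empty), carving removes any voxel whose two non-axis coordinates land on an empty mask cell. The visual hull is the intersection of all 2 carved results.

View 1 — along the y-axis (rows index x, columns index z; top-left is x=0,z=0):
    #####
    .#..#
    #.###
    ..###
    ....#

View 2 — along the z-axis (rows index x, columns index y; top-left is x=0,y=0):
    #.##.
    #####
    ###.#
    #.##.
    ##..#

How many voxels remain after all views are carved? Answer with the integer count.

full grid |V| = 125
after view 1 [y-axis, 15 of 25 cells solid] → remaining = 75
after view 2 [z-axis, 18 of 25 cells solid] → remaining = 53

voxel count = 53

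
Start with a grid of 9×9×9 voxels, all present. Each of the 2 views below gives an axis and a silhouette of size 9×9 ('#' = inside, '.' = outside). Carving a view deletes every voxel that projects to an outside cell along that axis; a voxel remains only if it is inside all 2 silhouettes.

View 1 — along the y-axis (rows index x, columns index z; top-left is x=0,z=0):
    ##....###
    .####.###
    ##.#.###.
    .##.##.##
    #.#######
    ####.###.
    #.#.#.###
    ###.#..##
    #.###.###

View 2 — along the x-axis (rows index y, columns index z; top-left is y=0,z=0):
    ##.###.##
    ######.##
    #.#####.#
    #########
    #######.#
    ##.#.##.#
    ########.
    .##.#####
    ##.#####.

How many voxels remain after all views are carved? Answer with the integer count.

before carving: 729 voxels (9×9×9)
carve view 1 (along y, XZ-mask fill 58/81): 522 voxels remain
carve view 2 (along x, YZ-mask fill 67/81): 422 voxels remain

422 voxels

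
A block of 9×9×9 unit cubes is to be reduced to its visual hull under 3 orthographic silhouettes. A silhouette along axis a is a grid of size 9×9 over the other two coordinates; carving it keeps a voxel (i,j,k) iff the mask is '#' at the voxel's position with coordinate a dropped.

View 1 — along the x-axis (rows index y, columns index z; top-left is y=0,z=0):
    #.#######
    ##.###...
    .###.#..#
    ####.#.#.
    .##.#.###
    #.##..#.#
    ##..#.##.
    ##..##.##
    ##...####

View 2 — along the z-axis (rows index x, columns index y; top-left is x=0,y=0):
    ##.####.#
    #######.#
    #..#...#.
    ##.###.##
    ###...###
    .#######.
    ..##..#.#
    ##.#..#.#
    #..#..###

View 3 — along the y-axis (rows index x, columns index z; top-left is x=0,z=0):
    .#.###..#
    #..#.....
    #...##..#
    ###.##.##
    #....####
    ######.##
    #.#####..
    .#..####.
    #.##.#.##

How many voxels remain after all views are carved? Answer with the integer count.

full grid |V| = 729
V1 x: intersect with YZ mask (52 set) -- 468 left
V2 z: intersect with XY mask (52 set) -- 305 left
V3 y: intersect with XZ mask (48 set) -- 184 left

voxel count = 184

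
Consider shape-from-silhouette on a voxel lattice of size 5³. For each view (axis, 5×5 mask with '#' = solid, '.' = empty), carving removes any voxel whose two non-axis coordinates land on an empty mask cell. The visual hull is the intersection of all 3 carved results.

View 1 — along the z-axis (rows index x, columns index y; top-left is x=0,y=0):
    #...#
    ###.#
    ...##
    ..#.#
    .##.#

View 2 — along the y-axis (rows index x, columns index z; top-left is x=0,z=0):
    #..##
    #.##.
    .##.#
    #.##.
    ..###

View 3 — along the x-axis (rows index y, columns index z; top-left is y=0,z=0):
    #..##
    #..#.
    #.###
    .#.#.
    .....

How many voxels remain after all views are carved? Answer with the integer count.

|visual hull| = 18

before carving: 125 voxels (5×5×5)
[1] z-view keeps 13 columns → grid now 65
[2] y-view keeps 15 columns → grid now 39
[3] x-view keeps 11 columns → grid now 18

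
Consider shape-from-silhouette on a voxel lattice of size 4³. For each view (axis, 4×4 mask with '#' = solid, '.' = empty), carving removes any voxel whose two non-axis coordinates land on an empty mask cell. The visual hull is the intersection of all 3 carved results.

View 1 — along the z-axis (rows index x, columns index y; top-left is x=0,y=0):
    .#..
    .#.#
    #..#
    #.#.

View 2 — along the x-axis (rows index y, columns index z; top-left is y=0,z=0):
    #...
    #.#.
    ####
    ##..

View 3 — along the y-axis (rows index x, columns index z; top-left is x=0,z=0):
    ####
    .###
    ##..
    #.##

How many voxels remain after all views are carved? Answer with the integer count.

initial block: 4^3 = 64
step 1: project along z, AND mask (7/16) → |grid| = 28
step 2: project along x, AND mask (9/16) → |grid| = 14
step 3: project along y, AND mask (12/16) → |grid| = 11

|visual hull| = 11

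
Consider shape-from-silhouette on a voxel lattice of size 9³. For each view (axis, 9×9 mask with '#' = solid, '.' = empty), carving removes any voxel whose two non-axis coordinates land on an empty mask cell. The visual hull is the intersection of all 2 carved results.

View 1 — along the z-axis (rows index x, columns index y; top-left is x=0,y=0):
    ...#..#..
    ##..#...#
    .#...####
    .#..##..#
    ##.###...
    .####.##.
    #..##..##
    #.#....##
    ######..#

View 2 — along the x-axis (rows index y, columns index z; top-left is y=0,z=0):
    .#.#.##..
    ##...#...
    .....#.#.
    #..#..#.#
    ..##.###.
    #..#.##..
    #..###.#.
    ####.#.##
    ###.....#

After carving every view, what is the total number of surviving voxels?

remaining voxels: 177

full grid |V| = 729
carve view 1 (along z, XY-mask fill 42/81): 378 voxels remain
carve view 2 (along x, YZ-mask fill 38/81): 177 voxels remain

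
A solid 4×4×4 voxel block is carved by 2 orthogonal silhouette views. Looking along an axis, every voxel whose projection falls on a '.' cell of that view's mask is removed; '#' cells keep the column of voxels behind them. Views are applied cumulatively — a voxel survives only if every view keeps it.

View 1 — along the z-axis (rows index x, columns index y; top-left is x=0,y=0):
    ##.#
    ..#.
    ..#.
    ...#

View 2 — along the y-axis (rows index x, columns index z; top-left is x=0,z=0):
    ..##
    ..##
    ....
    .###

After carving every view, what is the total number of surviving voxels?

full grid |V| = 64
carve view 1 (along z, XY-mask fill 6/16): 24 voxels remain
carve view 2 (along y, XZ-mask fill 7/16): 11 voxels remain

11 voxels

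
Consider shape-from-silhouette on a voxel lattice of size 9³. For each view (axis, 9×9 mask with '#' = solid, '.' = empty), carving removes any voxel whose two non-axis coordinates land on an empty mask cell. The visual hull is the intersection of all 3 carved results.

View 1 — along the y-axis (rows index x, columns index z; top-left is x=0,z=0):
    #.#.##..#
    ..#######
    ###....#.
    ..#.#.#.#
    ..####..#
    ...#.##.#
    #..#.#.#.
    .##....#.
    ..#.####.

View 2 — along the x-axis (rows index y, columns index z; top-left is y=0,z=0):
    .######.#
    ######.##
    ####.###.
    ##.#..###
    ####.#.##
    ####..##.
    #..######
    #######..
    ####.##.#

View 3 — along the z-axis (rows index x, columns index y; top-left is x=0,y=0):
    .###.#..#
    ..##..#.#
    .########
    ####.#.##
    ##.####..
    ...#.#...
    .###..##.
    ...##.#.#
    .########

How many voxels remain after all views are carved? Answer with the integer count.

162 voxels

before carving: 729 voxels (9×9×9)
step 1: project along y, AND mask (41/81) → |grid| = 369
step 2: project along x, AND mask (62/81) → |grid| = 275
step 3: project along z, AND mask (49/81) → |grid| = 162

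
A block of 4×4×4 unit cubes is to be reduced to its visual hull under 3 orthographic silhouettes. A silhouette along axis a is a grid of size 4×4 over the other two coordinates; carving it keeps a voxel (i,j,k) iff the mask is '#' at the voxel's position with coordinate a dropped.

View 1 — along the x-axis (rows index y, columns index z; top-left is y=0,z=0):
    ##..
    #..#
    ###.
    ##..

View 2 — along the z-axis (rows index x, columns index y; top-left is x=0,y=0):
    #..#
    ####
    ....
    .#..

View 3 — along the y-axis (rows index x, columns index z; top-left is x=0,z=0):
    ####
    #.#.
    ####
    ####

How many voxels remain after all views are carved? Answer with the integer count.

start: 4×4×4 = 64 voxels
[1] x-view keeps 9 columns → grid now 36
[2] z-view keeps 7 columns → grid now 15
[3] y-view keeps 14 columns → grid now 11

11 voxels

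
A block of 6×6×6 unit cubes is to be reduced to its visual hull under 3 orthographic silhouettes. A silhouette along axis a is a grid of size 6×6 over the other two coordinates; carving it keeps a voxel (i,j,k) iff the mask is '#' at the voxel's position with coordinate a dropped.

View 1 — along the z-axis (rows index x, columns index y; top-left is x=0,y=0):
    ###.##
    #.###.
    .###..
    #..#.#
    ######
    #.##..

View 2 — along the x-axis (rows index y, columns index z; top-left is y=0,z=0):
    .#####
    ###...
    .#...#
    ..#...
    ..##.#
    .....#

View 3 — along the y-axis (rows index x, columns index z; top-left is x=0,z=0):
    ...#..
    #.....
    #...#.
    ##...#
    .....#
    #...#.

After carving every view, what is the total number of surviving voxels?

|visual hull| = 11

start: 6×6×6 = 216 voxels
after view 1 [z-axis, 24 of 36 cells solid] → remaining = 144
after view 2 [x-axis, 15 of 36 cells solid] → remaining = 61
after view 3 [y-axis, 10 of 36 cells solid] → remaining = 11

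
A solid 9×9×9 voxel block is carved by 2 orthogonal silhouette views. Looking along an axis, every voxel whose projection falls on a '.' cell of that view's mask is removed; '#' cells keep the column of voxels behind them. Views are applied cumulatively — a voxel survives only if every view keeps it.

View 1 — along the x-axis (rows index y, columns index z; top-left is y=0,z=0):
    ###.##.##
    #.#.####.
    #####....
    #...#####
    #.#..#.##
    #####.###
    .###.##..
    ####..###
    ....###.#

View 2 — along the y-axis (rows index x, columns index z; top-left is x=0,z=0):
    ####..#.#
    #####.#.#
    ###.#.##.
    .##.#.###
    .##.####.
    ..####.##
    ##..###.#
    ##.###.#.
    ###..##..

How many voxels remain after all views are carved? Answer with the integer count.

start: 9×9×9 = 729 voxels
V1 x: intersect with YZ mask (53 set) -- 477 left
V2 y: intersect with XZ mask (54 set) -- 321 left

voxel count = 321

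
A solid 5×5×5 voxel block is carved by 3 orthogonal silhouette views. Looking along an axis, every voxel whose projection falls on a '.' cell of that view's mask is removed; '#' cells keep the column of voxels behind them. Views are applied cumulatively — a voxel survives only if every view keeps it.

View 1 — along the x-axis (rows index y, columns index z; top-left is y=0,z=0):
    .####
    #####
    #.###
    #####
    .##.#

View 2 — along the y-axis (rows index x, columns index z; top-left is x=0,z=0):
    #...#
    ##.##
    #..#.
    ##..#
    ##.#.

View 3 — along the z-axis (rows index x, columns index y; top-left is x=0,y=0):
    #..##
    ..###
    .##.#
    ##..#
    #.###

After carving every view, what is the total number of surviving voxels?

initial block: 5^3 = 125
V1 x: intersect with YZ mask (21 set) -- 105 left
V2 y: intersect with XZ mask (14 set) -- 54 left
V3 z: intersect with XY mask (16 set) -- 32 left

remaining voxels: 32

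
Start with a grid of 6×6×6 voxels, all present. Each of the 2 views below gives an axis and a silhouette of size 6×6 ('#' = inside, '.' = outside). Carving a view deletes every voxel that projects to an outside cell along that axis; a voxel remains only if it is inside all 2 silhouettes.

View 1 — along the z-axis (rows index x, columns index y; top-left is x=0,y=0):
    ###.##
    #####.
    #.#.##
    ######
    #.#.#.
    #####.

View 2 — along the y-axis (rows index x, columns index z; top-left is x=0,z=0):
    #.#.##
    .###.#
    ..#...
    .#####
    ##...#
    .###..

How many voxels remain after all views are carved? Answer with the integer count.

98 voxels

start: 6×6×6 = 216 voxels
[1] z-view keeps 28 columns → grid now 168
[2] y-view keeps 20 columns → grid now 98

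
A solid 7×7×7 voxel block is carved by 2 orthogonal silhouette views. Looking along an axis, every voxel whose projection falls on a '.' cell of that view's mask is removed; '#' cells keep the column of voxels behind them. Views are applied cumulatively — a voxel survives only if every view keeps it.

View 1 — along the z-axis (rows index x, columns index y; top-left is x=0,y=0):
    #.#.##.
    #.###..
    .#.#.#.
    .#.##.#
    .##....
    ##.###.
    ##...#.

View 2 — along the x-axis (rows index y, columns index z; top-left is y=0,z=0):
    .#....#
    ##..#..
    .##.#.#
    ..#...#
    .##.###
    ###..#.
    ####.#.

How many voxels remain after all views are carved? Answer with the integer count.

initial block: 7^3 = 343
after view 1 [z-axis, 25 of 49 cells solid] → remaining = 175
after view 2 [x-axis, 25 of 49 cells solid] → remaining = 84

84 voxels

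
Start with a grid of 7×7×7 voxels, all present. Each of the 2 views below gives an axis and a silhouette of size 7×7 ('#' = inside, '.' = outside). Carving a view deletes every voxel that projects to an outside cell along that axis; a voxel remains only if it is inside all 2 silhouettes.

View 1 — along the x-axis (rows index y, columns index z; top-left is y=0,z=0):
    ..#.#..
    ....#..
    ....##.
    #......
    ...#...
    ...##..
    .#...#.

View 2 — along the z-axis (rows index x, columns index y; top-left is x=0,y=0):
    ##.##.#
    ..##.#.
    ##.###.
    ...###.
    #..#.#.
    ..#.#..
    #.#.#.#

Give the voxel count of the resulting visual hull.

remaining voxels: 38

before carving: 343 voxels (7×7×7)
[1] x-view keeps 11 columns → grid now 77
[2] z-view keeps 25 columns → grid now 38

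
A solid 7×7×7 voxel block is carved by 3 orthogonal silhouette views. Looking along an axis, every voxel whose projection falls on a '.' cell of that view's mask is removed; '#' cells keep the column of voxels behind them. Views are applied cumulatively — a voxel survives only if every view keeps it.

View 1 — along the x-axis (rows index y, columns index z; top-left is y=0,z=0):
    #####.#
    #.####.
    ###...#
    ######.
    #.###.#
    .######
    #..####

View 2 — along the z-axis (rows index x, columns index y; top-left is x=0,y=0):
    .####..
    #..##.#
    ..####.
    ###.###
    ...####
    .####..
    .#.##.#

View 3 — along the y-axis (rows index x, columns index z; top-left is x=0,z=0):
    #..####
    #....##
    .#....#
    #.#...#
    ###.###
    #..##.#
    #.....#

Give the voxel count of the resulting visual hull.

before carving: 343 voxels (7×7×7)
after view 1 [x-axis, 37 of 49 cells solid] → remaining = 259
after view 2 [z-axis, 30 of 49 cells solid] → remaining = 157
after view 3 [y-axis, 25 of 49 cells solid] → remaining = 80

80 voxels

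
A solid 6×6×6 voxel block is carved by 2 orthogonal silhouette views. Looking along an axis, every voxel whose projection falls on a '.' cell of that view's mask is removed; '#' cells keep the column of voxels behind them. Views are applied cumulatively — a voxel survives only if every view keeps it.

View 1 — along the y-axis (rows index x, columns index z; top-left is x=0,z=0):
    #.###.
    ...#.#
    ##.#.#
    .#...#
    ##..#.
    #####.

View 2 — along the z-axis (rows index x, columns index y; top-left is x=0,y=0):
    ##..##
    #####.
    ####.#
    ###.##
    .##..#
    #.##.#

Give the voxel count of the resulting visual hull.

full grid |V| = 216
after view 1 [y-axis, 20 of 36 cells solid] → remaining = 120
after view 2 [z-axis, 26 of 36 cells solid] → remaining = 85

|visual hull| = 85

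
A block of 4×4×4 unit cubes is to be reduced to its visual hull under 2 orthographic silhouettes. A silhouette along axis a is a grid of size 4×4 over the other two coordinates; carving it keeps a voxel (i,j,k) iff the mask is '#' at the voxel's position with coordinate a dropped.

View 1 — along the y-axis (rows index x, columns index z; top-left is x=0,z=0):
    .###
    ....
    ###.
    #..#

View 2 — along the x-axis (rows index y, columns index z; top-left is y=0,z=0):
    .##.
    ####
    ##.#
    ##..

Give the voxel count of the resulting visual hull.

before carving: 64 voxels (4×4×4)
carve view 1 (along y, XZ-mask fill 8/16): 32 voxels remain
carve view 2 (along x, YZ-mask fill 11/16): 22 voxels remain

22 voxels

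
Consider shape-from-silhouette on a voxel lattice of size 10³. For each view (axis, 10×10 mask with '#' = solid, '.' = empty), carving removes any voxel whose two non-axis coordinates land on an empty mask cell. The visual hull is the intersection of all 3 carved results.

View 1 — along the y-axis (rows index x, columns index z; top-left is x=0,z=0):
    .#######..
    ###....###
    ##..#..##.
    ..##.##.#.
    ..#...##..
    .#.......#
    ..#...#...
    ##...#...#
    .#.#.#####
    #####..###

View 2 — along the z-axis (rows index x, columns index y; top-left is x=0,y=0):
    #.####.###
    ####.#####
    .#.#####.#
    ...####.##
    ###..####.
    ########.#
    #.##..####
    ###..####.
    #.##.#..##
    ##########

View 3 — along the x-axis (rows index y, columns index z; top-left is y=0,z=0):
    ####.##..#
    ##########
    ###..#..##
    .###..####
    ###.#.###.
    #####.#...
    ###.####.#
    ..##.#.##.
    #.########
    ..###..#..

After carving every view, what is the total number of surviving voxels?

remaining voxels: 262

before carving: 1000 voxels (10×10×10)
[1] y-view keeps 49 columns → grid now 490
[2] z-view keeps 76 columns → grid now 378
[3] x-view keeps 69 columns → grid now 262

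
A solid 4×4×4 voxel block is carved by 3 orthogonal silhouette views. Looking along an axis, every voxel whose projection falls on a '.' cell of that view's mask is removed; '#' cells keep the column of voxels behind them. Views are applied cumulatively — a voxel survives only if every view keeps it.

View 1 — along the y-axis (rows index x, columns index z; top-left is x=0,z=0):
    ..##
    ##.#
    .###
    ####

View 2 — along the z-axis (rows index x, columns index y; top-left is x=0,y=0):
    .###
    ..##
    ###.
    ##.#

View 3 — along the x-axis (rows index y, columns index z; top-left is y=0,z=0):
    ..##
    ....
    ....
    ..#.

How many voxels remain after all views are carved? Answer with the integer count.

initial block: 4^3 = 64
[1] y-view keeps 12 columns → grid now 48
[2] z-view keeps 11 columns → grid now 33
[3] x-view keeps 3 columns → grid now 6

voxel count = 6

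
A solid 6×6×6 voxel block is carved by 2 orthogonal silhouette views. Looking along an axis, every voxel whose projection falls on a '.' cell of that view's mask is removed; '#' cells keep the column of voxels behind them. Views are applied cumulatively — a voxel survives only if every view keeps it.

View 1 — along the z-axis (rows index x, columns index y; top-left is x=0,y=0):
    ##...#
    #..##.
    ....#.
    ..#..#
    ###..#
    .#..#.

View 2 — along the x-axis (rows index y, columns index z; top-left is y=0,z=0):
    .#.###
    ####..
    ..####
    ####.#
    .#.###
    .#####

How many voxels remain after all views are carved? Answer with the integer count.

full grid |V| = 216
after view 1 [z-axis, 15 of 36 cells solid] → remaining = 90
after view 2 [x-axis, 26 of 36 cells solid] → remaining = 64

voxel count = 64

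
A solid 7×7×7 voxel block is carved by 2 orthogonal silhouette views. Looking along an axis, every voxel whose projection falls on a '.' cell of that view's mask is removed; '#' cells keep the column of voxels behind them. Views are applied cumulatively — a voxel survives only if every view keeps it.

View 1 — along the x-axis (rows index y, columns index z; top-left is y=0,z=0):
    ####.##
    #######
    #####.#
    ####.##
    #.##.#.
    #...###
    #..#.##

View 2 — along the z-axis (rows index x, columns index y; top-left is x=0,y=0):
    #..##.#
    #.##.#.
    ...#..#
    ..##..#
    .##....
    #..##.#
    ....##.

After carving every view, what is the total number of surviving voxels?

start: 7×7×7 = 343 voxels
[1] x-view keeps 37 columns → grid now 259
[2] z-view keeps 21 columns → grid now 109

|visual hull| = 109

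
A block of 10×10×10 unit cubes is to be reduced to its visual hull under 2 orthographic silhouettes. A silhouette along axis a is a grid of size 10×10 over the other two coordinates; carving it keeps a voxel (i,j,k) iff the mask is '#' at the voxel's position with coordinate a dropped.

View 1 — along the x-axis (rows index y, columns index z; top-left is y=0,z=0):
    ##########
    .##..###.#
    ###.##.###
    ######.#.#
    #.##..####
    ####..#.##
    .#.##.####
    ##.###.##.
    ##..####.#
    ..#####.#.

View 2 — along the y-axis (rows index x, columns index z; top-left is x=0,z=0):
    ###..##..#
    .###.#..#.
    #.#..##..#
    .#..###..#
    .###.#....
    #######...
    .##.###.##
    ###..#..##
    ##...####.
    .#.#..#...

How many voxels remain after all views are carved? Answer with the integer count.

|visual hull| = 393

initial block: 10^3 = 1000
[1] x-view keeps 73 columns → grid now 730
[2] y-view keeps 54 columns → grid now 393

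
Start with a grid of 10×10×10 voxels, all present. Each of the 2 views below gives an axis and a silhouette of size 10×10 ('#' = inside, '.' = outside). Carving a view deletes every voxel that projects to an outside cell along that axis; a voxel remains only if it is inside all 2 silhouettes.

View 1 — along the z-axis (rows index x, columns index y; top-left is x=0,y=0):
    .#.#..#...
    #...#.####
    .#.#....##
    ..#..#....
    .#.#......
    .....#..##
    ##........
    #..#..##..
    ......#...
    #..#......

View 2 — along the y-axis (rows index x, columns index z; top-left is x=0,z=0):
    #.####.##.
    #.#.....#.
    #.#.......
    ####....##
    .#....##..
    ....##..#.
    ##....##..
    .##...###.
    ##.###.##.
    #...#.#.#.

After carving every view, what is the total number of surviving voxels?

before carving: 1000 voxels (10×10×10)
after view 1 [z-axis, 29 of 100 cells solid] → remaining = 290
after view 2 [y-axis, 44 of 100 cells solid] → remaining = 117

|visual hull| = 117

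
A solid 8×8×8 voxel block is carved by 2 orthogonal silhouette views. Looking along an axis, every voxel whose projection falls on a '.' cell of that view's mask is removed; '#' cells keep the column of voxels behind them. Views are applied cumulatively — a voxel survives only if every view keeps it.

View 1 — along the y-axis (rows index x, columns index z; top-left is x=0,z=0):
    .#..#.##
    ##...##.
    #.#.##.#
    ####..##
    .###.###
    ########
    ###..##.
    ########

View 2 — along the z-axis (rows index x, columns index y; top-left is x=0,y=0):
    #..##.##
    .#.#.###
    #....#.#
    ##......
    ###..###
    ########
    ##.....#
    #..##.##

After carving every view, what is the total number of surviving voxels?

initial block: 8^3 = 512
V1 y: intersect with XZ mask (46 set) -- 368 left
V2 z: intersect with XY mask (37 set) -- 222 left

222 voxels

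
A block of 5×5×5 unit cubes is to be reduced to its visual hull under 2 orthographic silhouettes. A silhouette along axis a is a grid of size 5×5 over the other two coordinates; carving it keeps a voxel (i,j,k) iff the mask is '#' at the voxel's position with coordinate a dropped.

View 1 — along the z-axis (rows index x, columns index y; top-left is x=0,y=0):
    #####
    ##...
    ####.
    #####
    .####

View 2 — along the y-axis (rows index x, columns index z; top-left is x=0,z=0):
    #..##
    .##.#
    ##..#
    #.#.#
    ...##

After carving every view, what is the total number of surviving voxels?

|visual hull| = 56

before carving: 125 voxels (5×5×5)
carve view 1 (along z, XY-mask fill 20/25): 100 voxels remain
carve view 2 (along y, XZ-mask fill 14/25): 56 voxels remain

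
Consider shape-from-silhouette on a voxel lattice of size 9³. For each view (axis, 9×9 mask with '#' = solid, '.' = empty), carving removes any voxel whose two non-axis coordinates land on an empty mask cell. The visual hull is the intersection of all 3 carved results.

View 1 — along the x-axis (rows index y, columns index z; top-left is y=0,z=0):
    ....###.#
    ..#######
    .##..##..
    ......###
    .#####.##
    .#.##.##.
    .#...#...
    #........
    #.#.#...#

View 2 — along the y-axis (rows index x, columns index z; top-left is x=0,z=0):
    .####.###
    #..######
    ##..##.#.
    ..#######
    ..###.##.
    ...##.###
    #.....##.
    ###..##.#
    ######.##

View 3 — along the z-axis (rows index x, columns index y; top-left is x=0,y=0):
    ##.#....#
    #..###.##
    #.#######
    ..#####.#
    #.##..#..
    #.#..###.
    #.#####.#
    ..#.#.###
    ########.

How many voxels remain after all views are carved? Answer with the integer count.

136 voxels

start: 9×9×9 = 729 voxels
carve view 1 (along x, YZ-mask fill 37/81): 333 voxels remain
carve view 2 (along y, XZ-mask fill 53/81): 221 voxels remain
carve view 3 (along z, XY-mask fill 53/81): 136 voxels remain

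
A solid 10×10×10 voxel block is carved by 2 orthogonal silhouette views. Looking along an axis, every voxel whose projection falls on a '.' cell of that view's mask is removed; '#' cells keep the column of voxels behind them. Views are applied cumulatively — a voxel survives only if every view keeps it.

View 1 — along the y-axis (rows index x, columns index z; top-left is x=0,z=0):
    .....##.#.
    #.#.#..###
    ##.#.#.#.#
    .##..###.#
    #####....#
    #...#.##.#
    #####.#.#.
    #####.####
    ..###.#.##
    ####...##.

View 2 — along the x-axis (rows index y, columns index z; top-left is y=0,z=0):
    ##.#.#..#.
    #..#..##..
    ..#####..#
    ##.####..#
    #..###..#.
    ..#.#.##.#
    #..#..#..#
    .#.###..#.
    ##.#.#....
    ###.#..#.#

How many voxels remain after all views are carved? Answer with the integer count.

|visual hull| = 303

initial block: 10^3 = 1000
[1] y-view keeps 60 columns → grid now 600
[2] x-view keeps 51 columns → grid now 303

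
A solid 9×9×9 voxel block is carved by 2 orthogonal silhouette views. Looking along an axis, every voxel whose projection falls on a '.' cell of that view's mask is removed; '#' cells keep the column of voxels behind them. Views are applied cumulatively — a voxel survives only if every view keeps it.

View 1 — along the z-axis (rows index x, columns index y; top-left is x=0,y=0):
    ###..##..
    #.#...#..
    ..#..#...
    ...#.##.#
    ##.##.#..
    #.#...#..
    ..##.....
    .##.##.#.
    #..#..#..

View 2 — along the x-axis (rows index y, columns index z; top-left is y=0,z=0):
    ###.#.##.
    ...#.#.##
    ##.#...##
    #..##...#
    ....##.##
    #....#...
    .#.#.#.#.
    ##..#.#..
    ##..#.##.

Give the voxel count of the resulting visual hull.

|visual hull| = 137

initial block: 9^3 = 729
carve view 1 (along z, XY-mask fill 32/81): 288 voxels remain
carve view 2 (along x, YZ-mask fill 38/81): 137 voxels remain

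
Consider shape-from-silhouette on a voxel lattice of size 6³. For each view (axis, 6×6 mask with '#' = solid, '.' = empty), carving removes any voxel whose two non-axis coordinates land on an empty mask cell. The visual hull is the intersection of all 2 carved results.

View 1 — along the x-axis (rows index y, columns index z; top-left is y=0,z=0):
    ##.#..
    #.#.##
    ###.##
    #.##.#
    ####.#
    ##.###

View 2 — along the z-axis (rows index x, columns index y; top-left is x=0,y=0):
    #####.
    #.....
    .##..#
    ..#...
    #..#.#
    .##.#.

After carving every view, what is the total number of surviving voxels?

before carving: 216 voxels (6×6×6)
V1 x: intersect with YZ mask (26 set) -- 156 left
V2 z: intersect with XY mask (16 set) -- 69 left

69 voxels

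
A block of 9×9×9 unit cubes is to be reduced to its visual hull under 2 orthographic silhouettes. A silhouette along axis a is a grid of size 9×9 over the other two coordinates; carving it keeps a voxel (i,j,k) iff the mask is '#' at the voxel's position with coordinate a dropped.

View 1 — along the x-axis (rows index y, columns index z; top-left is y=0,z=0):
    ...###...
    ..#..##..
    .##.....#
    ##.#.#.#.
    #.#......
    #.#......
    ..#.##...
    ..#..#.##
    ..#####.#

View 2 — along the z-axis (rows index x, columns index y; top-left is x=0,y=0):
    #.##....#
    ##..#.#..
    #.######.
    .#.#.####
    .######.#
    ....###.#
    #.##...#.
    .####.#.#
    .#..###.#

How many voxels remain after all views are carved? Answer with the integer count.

full grid |V| = 729
V1 x: intersect with YZ mask (31 set) -- 279 left
V2 z: intersect with XY mask (47 set) -- 163 left

remaining voxels: 163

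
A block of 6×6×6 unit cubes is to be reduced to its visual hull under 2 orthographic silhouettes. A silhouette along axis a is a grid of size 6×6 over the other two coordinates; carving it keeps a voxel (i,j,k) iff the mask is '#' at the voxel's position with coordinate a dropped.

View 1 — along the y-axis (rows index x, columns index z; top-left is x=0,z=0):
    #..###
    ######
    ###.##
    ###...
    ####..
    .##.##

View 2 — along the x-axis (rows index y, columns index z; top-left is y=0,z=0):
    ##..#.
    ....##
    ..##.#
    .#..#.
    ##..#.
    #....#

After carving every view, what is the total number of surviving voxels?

66 voxels

initial block: 6^3 = 216
step 1: project along y, AND mask (26/36) → |grid| = 156
step 2: project along x, AND mask (15/36) → |grid| = 66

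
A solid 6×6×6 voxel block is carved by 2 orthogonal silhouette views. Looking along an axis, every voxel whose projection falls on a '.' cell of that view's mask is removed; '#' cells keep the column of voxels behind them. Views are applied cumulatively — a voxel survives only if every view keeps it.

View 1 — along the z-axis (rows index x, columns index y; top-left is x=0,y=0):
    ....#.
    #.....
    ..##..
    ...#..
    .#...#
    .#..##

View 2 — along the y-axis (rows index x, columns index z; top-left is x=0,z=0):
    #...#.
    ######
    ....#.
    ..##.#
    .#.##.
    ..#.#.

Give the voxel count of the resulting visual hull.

remaining voxels: 25

before carving: 216 voxels (6×6×6)
  1. axis=2 (XY plane), |mask|=10  ⇒  voxels=60
  2. axis=1 (XZ plane), |mask|=17  ⇒  voxels=25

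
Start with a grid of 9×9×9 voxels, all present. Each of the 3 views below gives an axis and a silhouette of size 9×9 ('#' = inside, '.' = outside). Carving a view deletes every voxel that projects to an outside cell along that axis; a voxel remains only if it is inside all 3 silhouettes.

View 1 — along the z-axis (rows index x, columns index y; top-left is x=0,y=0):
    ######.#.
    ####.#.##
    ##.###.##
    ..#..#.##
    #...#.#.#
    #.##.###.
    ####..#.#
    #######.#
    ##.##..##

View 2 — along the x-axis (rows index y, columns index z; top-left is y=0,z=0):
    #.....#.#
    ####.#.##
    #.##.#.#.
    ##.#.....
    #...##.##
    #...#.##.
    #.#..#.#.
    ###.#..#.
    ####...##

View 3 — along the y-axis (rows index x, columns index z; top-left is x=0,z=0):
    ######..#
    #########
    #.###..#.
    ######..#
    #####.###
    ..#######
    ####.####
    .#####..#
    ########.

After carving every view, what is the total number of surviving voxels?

full grid |V| = 729
V1 z: intersect with XY mask (55 set) -- 495 left
V2 x: intersect with YZ mask (42 set) -- 254 left
V3 y: intersect with XZ mask (65 set) -- 200 left

|visual hull| = 200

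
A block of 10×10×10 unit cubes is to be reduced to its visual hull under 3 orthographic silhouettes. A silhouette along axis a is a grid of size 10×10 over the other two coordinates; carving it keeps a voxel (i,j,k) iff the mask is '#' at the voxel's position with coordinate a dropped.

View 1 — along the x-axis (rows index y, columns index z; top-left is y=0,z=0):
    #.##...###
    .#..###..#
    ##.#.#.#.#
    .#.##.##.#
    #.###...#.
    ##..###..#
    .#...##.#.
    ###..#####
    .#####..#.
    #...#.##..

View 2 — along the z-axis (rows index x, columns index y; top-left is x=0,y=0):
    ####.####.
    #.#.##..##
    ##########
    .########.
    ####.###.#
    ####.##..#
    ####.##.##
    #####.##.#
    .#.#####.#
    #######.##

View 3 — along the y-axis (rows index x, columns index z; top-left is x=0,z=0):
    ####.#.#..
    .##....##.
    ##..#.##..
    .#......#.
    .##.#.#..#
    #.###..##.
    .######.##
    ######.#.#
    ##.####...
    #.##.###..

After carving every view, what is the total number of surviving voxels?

|visual hull| = 246

start: 10×10×10 = 1000 voxels
V1 x: intersect with YZ mask (56 set) -- 560 left
V2 z: intersect with XY mask (79 set) -- 437 left
V3 y: intersect with XZ mask (56 set) -- 246 left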